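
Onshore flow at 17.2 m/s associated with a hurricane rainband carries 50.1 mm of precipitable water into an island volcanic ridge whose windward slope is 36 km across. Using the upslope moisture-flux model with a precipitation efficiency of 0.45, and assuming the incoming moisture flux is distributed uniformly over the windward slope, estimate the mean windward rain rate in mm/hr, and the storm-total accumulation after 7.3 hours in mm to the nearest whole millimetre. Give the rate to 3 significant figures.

Incoming column moisture flux per unit ridge length: F = V × PW = 17.2 × 50.1 = 861.72 mm·m/s.
Spread over the 36 km slope with efficiency ε = 0.45: R = ε·F/W = 0.45 × 861.72 / 36000 m = 1.077e-02 mm/s.
R = 1.077e-02 × 3600 = 38.8 mm/hr.
Over 7.3 h: total = 38.8 × 7.3 = 283.24 ≈ 283 mm.

R ≈ 38.8 mm/hr; total ≈ 283 mm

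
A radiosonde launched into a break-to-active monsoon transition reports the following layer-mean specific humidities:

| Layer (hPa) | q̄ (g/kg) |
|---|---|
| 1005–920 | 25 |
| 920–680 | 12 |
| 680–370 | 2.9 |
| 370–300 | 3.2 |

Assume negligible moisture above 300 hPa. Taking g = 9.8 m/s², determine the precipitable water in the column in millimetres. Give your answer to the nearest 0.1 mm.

PW ≈ 62.5 mm

Precipitable water is the column-integrated vapour mass per unit area: PW = (1/g) Σ q̄ Δp, with q in kg/kg and Δp in Pa (1 kg/m² of water = 1 mm).
Layer 1005–920 hPa: Δp = 85 hPa = 8500 Pa, q̄ = 0.025 kg/kg → 0.025 × 8500 / 9.8 = 21.68 mm
Layer 920–680 hPa: Δp = 240 hPa = 24000 Pa, q̄ = 0.012 kg/kg → 0.012 × 24000 / 9.8 = 29.39 mm
Layer 680–370 hPa: Δp = 310 hPa = 31000 Pa, q̄ = 0.0029 kg/kg → 0.0029 × 31000 / 9.8 = 9.17 mm
Layer 370–300 hPa: Δp = 70 hPa = 7000 Pa, q̄ = 0.0032 kg/kg → 0.0032 × 7000 / 9.8 = 2.29 mm
PW = 21.68 + 29.39 + 9.17 + 2.29 = 62.53 ≈ 62.5 mm.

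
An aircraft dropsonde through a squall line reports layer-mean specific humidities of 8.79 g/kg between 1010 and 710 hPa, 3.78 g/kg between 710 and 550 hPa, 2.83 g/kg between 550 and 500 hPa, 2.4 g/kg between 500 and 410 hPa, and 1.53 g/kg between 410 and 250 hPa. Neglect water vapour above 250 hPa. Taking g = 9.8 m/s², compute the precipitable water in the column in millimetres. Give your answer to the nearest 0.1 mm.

Precipitable water is the column-integrated vapour mass per unit area: PW = (1/g) Σ q̄ Δp, with q in kg/kg and Δp in Pa (1 kg/m² of water = 1 mm).
Layer 1010–710 hPa: Δp = 300 hPa = 30000 Pa, q̄ = 0.00879 kg/kg → 0.00879 × 30000 / 9.8 = 26.91 mm
Layer 710–550 hPa: Δp = 160 hPa = 16000 Pa, q̄ = 0.00378 kg/kg → 0.00378 × 16000 / 9.8 = 6.17 mm
Layer 550–500 hPa: Δp = 50 hPa = 5000 Pa, q̄ = 0.00283 kg/kg → 0.00283 × 5000 / 9.8 = 1.44 mm
Layer 500–410 hPa: Δp = 90 hPa = 9000 Pa, q̄ = 0.0024 kg/kg → 0.0024 × 9000 / 9.8 = 2.20 mm
Layer 410–250 hPa: Δp = 160 hPa = 16000 Pa, q̄ = 0.00153 kg/kg → 0.00153 × 16000 / 9.8 = 2.50 mm
PW = 26.91 + 6.17 + 1.44 + 2.20 + 2.50 = 39.22 ≈ 39.2 mm.

PW ≈ 39.2 mm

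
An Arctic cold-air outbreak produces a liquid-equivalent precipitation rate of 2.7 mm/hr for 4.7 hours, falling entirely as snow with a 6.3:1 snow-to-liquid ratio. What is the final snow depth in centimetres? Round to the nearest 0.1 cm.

snow depth ≈ 8.0 cm

Liquid-equivalent depth = 2.7 × 4.7 = 12.69 mm.
Snow depth = 12.69 mm × 6.3 = 79.947 mm = 8.0 cm.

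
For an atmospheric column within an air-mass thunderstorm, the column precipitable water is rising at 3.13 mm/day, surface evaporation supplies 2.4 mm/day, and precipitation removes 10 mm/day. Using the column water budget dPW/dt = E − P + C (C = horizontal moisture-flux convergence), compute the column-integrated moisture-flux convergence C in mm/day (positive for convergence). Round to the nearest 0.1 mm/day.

C ≈ 10.7 mm/day

dPW/dt = +3.13 mm/day.
C = dPW/dt − E + P = (+3.13) − 2.4 + 10 = 10.7 mm/day.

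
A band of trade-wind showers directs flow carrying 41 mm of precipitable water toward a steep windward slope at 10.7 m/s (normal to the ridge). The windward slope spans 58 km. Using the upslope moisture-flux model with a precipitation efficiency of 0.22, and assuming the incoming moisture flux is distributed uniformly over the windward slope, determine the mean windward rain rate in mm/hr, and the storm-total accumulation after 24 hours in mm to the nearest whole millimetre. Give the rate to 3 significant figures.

R ≈ 5.99 mm/hr; total ≈ 144 mm

Incoming column moisture flux per unit ridge length: F = V × PW = 10.7 × 41 = 438.7 mm·m/s.
Spread over the 58 km slope with efficiency ε = 0.22: R = ε·F/W = 0.22 × 438.7 / 58000 m = 1.664e-03 mm/s.
R = 1.664e-03 × 3600 = 5.99 mm/hr.
Over 24 h: total = 5.99 × 24 = 143.76 ≈ 144 mm.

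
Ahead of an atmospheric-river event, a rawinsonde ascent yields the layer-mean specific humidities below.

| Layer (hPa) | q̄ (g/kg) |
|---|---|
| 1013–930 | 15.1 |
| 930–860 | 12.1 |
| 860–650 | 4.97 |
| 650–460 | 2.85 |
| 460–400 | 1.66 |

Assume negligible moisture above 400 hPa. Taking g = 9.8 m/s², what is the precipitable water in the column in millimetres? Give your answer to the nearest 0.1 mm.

Precipitable water is the column-integrated vapour mass per unit area: PW = (1/g) Σ q̄ Δp, with q in kg/kg and Δp in Pa (1 kg/m² of water = 1 mm).
Layer 1013–930 hPa: Δp = 83 hPa = 8300 Pa, q̄ = 0.0151 kg/kg → 0.0151 × 8300 / 9.8 = 12.79 mm
Layer 930–860 hPa: Δp = 70 hPa = 7000 Pa, q̄ = 0.0121 kg/kg → 0.0121 × 7000 / 9.8 = 8.64 mm
Layer 860–650 hPa: Δp = 210 hPa = 21000 Pa, q̄ = 0.00497 kg/kg → 0.00497 × 21000 / 9.8 = 10.65 mm
Layer 650–460 hPa: Δp = 190 hPa = 19000 Pa, q̄ = 0.00285 kg/kg → 0.00285 × 19000 / 9.8 = 5.53 mm
Layer 460–400 hPa: Δp = 60 hPa = 6000 Pa, q̄ = 0.00166 kg/kg → 0.00166 × 6000 / 9.8 = 1.02 mm
PW = 12.79 + 8.64 + 10.65 + 5.53 + 1.02 = 38.63 ≈ 38.6 mm.

PW ≈ 38.6 mm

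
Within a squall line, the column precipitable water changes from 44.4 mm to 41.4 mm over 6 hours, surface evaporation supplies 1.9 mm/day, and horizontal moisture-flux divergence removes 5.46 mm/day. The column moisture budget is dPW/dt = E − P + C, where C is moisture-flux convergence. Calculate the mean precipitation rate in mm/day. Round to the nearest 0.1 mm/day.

P ≈ 8.4 mm/day

dPW/dt = (41.4 − 44.4) mm / (6/24 day) = -12.000 mm/day.
P = E + C − dPW/dt = 1.9 + (-5.46) − (-12.000) = 8.4 mm/day.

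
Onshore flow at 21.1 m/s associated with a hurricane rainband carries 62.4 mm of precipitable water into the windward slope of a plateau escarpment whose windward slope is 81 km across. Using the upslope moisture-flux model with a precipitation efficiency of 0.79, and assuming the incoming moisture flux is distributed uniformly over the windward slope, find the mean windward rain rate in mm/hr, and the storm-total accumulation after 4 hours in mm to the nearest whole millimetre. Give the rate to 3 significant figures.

Incoming column moisture flux per unit ridge length: F = V × PW = 21.1 × 62.4 = 1316.64 mm·m/s.
Spread over the 81 km slope with efficiency ε = 0.79: R = ε·F/W = 0.79 × 1316.64 / 81000 m = 1.284e-02 mm/s.
R = 1.284e-02 × 3600 = 46.2 mm/hr.
Over 4 h: total = 46.2 × 4 = 184.8 ≈ 185 mm.

R ≈ 46.2 mm/hr; total ≈ 185 mm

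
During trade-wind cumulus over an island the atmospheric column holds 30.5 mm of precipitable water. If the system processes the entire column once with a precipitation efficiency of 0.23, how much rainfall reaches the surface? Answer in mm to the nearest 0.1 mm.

rainfall ≈ 7.0 mm

Rainfall = ε × PW = 0.23 × 30.5 = 7.0 mm.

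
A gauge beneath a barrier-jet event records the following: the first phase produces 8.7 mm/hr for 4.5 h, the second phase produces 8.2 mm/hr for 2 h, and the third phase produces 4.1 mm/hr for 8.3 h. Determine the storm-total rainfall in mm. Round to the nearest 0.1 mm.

total ≈ 89.6 mm

Total = Σ Rᵢ Δtᵢ = 8.7 × 4.5 + 8.2 × 2 + 4.1 × 8.3
      = 39.15 + 16.4 + 34.03 = 89.6 mm.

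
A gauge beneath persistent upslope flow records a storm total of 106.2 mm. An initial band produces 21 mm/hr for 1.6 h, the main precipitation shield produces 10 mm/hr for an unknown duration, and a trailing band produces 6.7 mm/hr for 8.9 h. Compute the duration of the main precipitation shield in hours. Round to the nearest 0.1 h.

duration ≈ 1.3 h

Known phases: 21 × 1.6 + 6.7 × 8.9 = 33.6 + 59.63 = 93.23 mm.
Remaining depth = 106.2 − 93.23 = 12.97 mm.
Duration = 12.97 / 10 = 1.3 h.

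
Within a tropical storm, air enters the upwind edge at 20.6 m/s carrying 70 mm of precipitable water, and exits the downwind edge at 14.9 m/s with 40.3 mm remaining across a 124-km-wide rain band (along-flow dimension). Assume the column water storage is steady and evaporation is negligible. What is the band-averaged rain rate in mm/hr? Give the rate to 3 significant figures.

Column moisture flux per unit crosswind length is F = V × PW.
Inflow: F_in = 20.6 × 70 = 1442 mm·m/s
Outflow: F_out = 14.9 × 40.3 = 600.47 mm·m/s
Steady-state rate R = (F_in − F_out)/L = (1442 − 600.47) / 124000 m = 6.787e-03 mm/s.
R = 6.787e-03 × 3600 = 24.4 mm/hr.

R ≈ 24.4 mm/hr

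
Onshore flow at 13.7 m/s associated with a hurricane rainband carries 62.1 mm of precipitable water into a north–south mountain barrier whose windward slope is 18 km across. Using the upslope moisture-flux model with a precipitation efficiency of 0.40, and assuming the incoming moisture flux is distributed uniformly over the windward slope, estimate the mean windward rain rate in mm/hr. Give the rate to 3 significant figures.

Incoming column moisture flux per unit ridge length: F = V × PW = 13.7 × 62.1 = 850.77 mm·m/s.
Spread over the 18 km slope with efficiency ε = 0.40: R = ε·F/W = 0.40 × 850.77 / 18000 m = 1.891e-02 mm/s.
R = 1.891e-02 × 3600 = 68.1 mm/hr.

R ≈ 68.1 mm/hr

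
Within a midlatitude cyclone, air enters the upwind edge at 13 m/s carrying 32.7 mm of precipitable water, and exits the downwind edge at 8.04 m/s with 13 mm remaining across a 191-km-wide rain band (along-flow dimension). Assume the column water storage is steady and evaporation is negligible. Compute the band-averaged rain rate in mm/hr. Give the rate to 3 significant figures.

R ≈ 6.04 mm/hr

Column moisture flux per unit crosswind length is F = V × PW.
Inflow: F_in = 13 × 32.7 = 425.1 mm·m/s
Outflow: F_out = 8.04 × 13 = 104.52 mm·m/s
Steady-state rate R = (F_in − F_out)/L = (425.1 − 104.52) / 191000 m = 1.678e-03 mm/s.
R = 1.678e-03 × 3600 = 6.04 mm/hr.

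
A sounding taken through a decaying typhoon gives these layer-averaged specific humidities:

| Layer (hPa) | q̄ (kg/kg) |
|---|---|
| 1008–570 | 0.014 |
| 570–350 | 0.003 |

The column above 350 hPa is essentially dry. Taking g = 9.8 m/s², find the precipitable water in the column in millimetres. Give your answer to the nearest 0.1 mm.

Precipitable water is the column-integrated vapour mass per unit area: PW = (1/g) Σ q̄ Δp, with q in kg/kg and Δp in Pa (1 kg/m² of water = 1 mm).
Layer 1008–570 hPa: Δp = 438 hPa = 43800 Pa, q̄ = 0.014 kg/kg → 0.014 × 43800 / 9.8 = 62.57 mm
Layer 570–350 hPa: Δp = 220 hPa = 22000 Pa, q̄ = 0.003 kg/kg → 0.003 × 22000 / 9.8 = 6.73 mm
PW = 62.57 + 6.73 = 69.30 ≈ 69.3 mm.

PW ≈ 69.3 mm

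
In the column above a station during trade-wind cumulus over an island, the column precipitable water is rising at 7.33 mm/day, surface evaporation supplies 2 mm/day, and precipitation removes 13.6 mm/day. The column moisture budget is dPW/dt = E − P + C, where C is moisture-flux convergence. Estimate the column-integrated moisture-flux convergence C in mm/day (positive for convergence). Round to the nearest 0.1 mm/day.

C ≈ 18.9 mm/day

dPW/dt = +7.33 mm/day.
C = dPW/dt − E + P = (+7.33) − 2 + 13.6 = 18.9 mm/day.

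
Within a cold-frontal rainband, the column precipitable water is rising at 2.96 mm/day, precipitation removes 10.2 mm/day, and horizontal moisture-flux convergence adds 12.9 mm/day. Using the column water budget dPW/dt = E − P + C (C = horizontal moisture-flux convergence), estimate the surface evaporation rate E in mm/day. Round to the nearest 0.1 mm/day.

E ≈ 0.3 mm/day

dPW/dt = +2.96 mm/day.
E = dPW/dt + P − C = (+2.96) + 10.2 − (12.9) = 0.3 mm/day.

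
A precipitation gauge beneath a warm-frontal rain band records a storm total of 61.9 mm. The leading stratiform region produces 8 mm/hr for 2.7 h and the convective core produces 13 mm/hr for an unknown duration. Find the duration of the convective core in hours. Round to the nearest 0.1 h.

duration ≈ 3.1 h

Known phases: 8 × 2.7 = 21.6 mm.
Remaining depth = 61.9 − 21.6 = 40.3 mm.
Duration = 40.3 / 13 = 3.1 h.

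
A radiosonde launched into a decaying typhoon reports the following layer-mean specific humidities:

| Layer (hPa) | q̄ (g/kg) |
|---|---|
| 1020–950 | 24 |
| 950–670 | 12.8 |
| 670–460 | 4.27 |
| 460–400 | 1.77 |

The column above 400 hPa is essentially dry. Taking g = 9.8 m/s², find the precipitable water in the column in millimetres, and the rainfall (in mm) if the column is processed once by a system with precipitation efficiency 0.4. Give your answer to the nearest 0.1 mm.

PW ≈ 63.9 mm; rainfall ≈ 25.6 mm

Precipitable water is the column-integrated vapour mass per unit area: PW = (1/g) Σ q̄ Δp, with q in kg/kg and Δp in Pa (1 kg/m² of water = 1 mm).
Layer 1020–950 hPa: Δp = 70 hPa = 7000 Pa, q̄ = 0.024 kg/kg → 0.024 × 7000 / 9.8 = 17.14 mm
Layer 950–670 hPa: Δp = 280 hPa = 28000 Pa, q̄ = 0.0128 kg/kg → 0.0128 × 28000 / 9.8 = 36.57 mm
Layer 670–460 hPa: Δp = 210 hPa = 21000 Pa, q̄ = 0.00427 kg/kg → 0.00427 × 21000 / 9.8 = 9.15 mm
Layer 460–400 hPa: Δp = 60 hPa = 6000 Pa, q̄ = 0.00177 kg/kg → 0.00177 × 6000 / 9.8 = 1.08 mm
PW = 17.14 + 36.57 + 9.15 + 1.08 = 63.94 ≈ 63.9 mm.
Rainfall = ε × PW = 0.4 × 63.9 = 25.6 mm.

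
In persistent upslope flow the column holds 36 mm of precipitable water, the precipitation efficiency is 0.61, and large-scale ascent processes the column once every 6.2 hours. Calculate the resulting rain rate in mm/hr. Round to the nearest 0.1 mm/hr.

R ≈ 3.5 mm/hr

Each overturning extracts ε × PW = 0.61 × 36 = 21.96 mm.
Rate = ε·PW / τ = 21.96 / 6.2 h = 3.5 mm/hr.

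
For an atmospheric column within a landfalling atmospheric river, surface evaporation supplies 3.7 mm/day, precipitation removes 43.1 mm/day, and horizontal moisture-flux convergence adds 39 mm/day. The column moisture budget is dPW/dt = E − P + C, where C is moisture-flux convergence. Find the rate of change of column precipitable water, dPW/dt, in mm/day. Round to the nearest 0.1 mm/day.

dPW/dt = E − P + C = 3.7 − 43.1 + (39) = -0.4 mm/day.

dPW/dt ≈ -0.4 mm/day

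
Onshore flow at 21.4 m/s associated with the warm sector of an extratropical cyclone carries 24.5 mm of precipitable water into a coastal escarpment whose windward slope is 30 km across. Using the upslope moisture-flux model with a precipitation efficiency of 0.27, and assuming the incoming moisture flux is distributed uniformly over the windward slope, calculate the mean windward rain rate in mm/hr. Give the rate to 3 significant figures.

R ≈ 17.0 mm/hr

Incoming column moisture flux per unit ridge length: F = V × PW = 21.4 × 24.5 = 524.3 mm·m/s.
Spread over the 30 km slope with efficiency ε = 0.27: R = ε·F/W = 0.27 × 524.3 / 30000 m = 4.719e-03 mm/s.
R = 4.719e-03 × 3600 = 17.0 mm/hr.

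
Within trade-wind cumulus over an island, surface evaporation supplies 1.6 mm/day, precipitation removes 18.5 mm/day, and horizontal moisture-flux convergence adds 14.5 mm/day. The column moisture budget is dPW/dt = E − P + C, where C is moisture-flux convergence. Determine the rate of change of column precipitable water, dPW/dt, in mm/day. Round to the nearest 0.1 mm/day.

dPW/dt ≈ -2.4 mm/day

dPW/dt = E − P + C = 1.6 − 18.5 + (14.5) = -2.4 mm/day.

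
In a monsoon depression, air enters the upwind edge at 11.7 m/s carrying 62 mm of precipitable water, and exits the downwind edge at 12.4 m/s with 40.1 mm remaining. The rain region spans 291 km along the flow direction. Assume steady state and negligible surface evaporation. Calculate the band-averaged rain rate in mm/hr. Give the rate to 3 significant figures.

Column moisture flux per unit crosswind length is F = V × PW.
Inflow: F_in = 11.7 × 62 = 725.4 mm·m/s
Outflow: F_out = 12.4 × 40.1 = 497.24 mm·m/s
Steady-state rate R = (F_in − F_out)/L = (725.4 − 497.24) / 291000 m = 7.841e-04 mm/s.
R = 7.841e-04 × 3600 = 2.82 mm/hr.

R ≈ 2.82 mm/hr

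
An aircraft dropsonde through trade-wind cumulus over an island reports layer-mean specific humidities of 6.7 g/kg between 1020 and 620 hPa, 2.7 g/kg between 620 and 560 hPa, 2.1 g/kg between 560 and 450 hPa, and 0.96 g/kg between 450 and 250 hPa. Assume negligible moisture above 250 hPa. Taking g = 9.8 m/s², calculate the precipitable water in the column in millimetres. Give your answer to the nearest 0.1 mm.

Precipitable water is the column-integrated vapour mass per unit area: PW = (1/g) Σ q̄ Δp, with q in kg/kg and Δp in Pa (1 kg/m² of water = 1 mm).
Layer 1020–620 hPa: Δp = 400 hPa = 40000 Pa, q̄ = 0.0067 kg/kg → 0.0067 × 40000 / 9.8 = 27.35 mm
Layer 620–560 hPa: Δp = 60 hPa = 6000 Pa, q̄ = 0.0027 kg/kg → 0.0027 × 6000 / 9.8 = 1.65 mm
Layer 560–450 hPa: Δp = 110 hPa = 11000 Pa, q̄ = 0.0021 kg/kg → 0.0021 × 11000 / 9.8 = 2.36 mm
Layer 450–250 hPa: Δp = 200 hPa = 20000 Pa, q̄ = 0.00096 kg/kg → 0.00096 × 20000 / 9.8 = 1.96 mm
PW = 27.35 + 1.65 + 2.36 + 1.96 = 33.32 ≈ 33.3 mm.

PW ≈ 33.3 mm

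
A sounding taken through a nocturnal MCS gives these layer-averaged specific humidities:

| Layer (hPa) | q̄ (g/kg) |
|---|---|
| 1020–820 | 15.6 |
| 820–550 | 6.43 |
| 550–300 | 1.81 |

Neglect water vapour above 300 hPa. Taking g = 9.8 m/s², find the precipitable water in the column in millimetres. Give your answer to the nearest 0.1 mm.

PW ≈ 54.2 mm

Precipitable water is the column-integrated vapour mass per unit area: PW = (1/g) Σ q̄ Δp, with q in kg/kg and Δp in Pa (1 kg/m² of water = 1 mm).
Layer 1020–820 hPa: Δp = 200 hPa = 20000 Pa, q̄ = 0.0156 kg/kg → 0.0156 × 20000 / 9.8 = 31.84 mm
Layer 820–550 hPa: Δp = 270 hPa = 27000 Pa, q̄ = 0.00643 kg/kg → 0.00643 × 27000 / 9.8 = 17.72 mm
Layer 550–300 hPa: Δp = 250 hPa = 25000 Pa, q̄ = 0.00181 kg/kg → 0.00181 × 25000 / 9.8 = 4.62 mm
PW = 31.84 + 17.72 + 4.62 = 54.18 ≈ 54.2 mm.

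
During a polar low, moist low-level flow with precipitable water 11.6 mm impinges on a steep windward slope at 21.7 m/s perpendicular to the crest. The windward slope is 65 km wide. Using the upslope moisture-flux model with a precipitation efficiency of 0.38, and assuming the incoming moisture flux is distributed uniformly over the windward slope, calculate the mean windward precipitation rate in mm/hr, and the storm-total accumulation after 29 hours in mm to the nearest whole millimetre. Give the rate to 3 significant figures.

R ≈ 5.30 mm/hr; total ≈ 154 mm

Incoming column moisture flux per unit ridge length: F = V × PW = 21.7 × 11.6 = 251.72 mm·m/s.
Spread over the 65 km slope with efficiency ε = 0.38: R = ε·F/W = 0.38 × 251.72 / 65000 m = 1.472e-03 mm/s.
R = 1.472e-03 × 3600 = 5.30 mm/hr.
Over 29 h: total = 5.30 × 29 = 153.7 ≈ 154 mm.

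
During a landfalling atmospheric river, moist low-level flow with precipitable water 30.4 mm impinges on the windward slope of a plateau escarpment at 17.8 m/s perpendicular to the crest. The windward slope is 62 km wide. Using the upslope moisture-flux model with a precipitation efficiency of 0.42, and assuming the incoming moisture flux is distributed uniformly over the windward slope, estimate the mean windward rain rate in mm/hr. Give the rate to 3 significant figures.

Incoming column moisture flux per unit ridge length: F = V × PW = 17.8 × 30.4 = 541.12 mm·m/s.
Spread over the 62 km slope with efficiency ε = 0.42: R = ε·F/W = 0.42 × 541.12 / 62000 m = 3.666e-03 mm/s.
R = 3.666e-03 × 3600 = 13.2 mm/hr.

R ≈ 13.2 mm/hr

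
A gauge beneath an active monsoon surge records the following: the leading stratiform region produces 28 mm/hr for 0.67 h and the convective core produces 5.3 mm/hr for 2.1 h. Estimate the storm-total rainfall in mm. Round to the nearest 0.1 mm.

Total = Σ Rᵢ Δtᵢ = 28 × 0.67 + 5.3 × 2.1
      = 18.76 + 11.13 = 29.9 mm.

total ≈ 29.9 mm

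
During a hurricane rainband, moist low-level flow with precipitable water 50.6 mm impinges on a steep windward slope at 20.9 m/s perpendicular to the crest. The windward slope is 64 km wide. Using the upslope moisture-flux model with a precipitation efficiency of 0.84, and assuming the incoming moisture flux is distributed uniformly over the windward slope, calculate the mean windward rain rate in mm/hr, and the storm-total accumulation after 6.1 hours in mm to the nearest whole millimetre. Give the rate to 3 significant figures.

Incoming column moisture flux per unit ridge length: F = V × PW = 20.9 × 50.6 = 1057.54 mm·m/s.
Spread over the 64 km slope with efficiency ε = 0.84: R = ε·F/W = 0.84 × 1057.54 / 64000 m = 1.388e-02 mm/s.
R = 1.388e-02 × 3600 = 50.0 mm/hr.
Over 6.1 h: total = 50.0 × 6.1 = 305 mm.

R ≈ 50.0 mm/hr; total ≈ 305 mm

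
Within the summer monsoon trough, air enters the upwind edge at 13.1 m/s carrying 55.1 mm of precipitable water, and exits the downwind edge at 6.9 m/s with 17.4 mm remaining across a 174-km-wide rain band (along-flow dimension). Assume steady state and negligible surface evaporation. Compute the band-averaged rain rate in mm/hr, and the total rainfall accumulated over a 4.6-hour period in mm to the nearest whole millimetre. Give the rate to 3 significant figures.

Column moisture flux per unit crosswind length is F = V × PW.
Inflow: F_in = 13.1 × 55.1 = 721.81 mm·m/s
Outflow: F_out = 6.9 × 17.4 = 120.06 mm·m/s
Steady-state rate R = (F_in − F_out)/L = (721.81 − 120.06) / 174000 m = 3.458e-03 mm/s.
R = 3.458e-03 × 3600 = 12.4 mm/hr.
Over 4.6 h: total = 12.4 × 4.6 = 57.04 ≈ 57 mm.

R ≈ 12.4 mm/hr; total ≈ 57 mm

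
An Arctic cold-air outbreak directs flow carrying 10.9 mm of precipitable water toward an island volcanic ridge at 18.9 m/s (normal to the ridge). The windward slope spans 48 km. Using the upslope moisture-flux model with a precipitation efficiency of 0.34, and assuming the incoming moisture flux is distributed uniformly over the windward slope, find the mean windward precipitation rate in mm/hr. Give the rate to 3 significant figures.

Incoming column moisture flux per unit ridge length: F = V × PW = 18.9 × 10.9 = 206.01 mm·m/s.
Spread over the 48 km slope with efficiency ε = 0.34: R = ε·F/W = 0.34 × 206.01 / 48000 m = 1.459e-03 mm/s.
R = 1.459e-03 × 3600 = 5.25 mm/hr.

R ≈ 5.25 mm/hr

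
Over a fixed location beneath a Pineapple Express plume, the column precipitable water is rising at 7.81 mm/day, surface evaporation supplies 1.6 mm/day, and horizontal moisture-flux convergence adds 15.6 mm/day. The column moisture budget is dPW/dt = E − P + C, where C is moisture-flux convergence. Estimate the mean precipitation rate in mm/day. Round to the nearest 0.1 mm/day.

dPW/dt = +7.81 mm/day.
P = E + C − dPW/dt = 1.6 + (15.6) − (+7.81) = 9.4 mm/day.

P ≈ 9.4 mm/day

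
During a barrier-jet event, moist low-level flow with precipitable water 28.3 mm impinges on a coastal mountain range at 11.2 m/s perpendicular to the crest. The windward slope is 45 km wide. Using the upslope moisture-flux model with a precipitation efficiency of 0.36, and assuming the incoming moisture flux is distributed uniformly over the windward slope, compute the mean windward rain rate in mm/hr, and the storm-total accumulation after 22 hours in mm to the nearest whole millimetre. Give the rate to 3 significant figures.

Incoming column moisture flux per unit ridge length: F = V × PW = 11.2 × 28.3 = 316.96 mm·m/s.
Spread over the 45 km slope with efficiency ε = 0.36: R = ε·F/W = 0.36 × 316.96 / 45000 m = 2.536e-03 mm/s.
R = 2.536e-03 × 3600 = 9.13 mm/hr.
Over 22 h: total = 9.13 × 22 = 200.86 ≈ 201 mm.

R ≈ 9.13 mm/hr; total ≈ 201 mm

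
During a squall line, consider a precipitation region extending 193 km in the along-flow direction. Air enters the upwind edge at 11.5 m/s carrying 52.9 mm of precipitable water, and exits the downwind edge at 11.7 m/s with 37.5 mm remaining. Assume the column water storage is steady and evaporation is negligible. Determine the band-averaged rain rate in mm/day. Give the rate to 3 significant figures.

Column moisture flux per unit crosswind length is F = V × PW.
Inflow: F_in = 11.5 × 52.9 = 608.35 mm·m/s
Outflow: F_out = 11.7 × 37.5 = 438.75 mm·m/s
Steady-state rate R = (F_in − F_out)/L = (608.35 − 438.75) / 193000 m = 8.788e-04 mm/s.
R = 8.788e-04 × 3600 × 24 = 75.9 mm/day.

R ≈ 75.9 mm/day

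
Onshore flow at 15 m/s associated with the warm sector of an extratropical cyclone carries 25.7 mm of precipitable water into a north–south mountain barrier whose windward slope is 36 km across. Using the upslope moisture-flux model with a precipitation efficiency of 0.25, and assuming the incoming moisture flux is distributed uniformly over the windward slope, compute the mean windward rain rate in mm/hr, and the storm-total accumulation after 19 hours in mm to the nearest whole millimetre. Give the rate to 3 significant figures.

R ≈ 9.64 mm/hr; total ≈ 183 mm

Incoming column moisture flux per unit ridge length: F = V × PW = 15 × 25.7 = 385.5 mm·m/s.
Spread over the 36 km slope with efficiency ε = 0.25: R = ε·F/W = 0.25 × 385.5 / 36000 m = 2.677e-03 mm/s.
R = 2.677e-03 × 3600 = 9.64 mm/hr.
Over 19 h: total = 9.64 × 19 = 183.16 ≈ 183 mm.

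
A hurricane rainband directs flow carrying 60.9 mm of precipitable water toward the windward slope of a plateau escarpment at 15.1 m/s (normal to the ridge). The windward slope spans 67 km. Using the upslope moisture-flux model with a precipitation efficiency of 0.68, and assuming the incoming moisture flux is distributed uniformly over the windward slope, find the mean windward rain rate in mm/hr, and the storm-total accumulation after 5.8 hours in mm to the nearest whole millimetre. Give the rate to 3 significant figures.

Incoming column moisture flux per unit ridge length: F = V × PW = 15.1 × 60.9 = 919.59 mm·m/s.
Spread over the 67 km slope with efficiency ε = 0.68: R = ε·F/W = 0.68 × 919.59 / 67000 m = 9.333e-03 mm/s.
R = 9.333e-03 × 3600 = 33.6 mm/hr.
Over 5.8 h: total = 33.6 × 5.8 = 194.88 ≈ 195 mm.

R ≈ 33.6 mm/hr; total ≈ 195 mm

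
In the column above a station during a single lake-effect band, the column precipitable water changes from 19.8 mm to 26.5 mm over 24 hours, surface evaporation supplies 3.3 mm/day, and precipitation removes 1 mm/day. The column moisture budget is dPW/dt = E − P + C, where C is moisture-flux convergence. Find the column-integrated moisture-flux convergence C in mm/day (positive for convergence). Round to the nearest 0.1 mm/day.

dPW/dt = (26.5 − 19.8) mm / (24/24 day) = +6.700 mm/day.
C = dPW/dt − E + P = (+6.700) − 3.3 + 1 = 4.4 mm/day.

C ≈ 4.4 mm/day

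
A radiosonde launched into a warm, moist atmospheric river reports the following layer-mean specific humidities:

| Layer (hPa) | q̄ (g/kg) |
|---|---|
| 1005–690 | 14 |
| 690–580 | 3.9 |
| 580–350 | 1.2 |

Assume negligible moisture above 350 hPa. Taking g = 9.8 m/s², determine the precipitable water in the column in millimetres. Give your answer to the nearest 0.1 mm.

Precipitable water is the column-integrated vapour mass per unit area: PW = (1/g) Σ q̄ Δp, with q in kg/kg and Δp in Pa (1 kg/m² of water = 1 mm).
Layer 1005–690 hPa: Δp = 315 hPa = 31500 Pa, q̄ = 0.014 kg/kg → 0.014 × 31500 / 9.8 = 45.00 mm
Layer 690–580 hPa: Δp = 110 hPa = 11000 Pa, q̄ = 0.0039 kg/kg → 0.0039 × 11000 / 9.8 = 4.38 mm
Layer 580–350 hPa: Δp = 230 hPa = 23000 Pa, q̄ = 0.0012 kg/kg → 0.0012 × 23000 / 9.8 = 2.82 mm
PW = 45.00 + 4.38 + 2.82 = 52.20 ≈ 52.2 mm.

PW ≈ 52.2 mm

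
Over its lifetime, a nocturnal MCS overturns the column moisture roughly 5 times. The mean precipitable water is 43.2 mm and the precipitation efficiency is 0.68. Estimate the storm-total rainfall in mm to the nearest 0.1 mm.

Each cycle deposits ε × PW = 0.68 × 43.2 = 29.376 mm.
Over 5 cycles: 5 × 29.376 = 146.9 mm.

rainfall ≈ 146.9 mm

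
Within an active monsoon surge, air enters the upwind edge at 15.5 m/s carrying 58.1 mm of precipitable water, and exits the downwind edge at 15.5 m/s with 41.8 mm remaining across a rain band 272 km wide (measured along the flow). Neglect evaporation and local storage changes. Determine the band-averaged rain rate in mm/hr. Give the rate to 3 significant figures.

Column moisture flux per unit crosswind length is F = V × PW.
Inflow: F_in = 15.5 × 58.1 = 900.55 mm·m/s
Outflow: F_out = 15.5 × 41.8 = 647.9 mm·m/s
Steady-state rate R = (F_in − F_out)/L = (900.55 − 647.9) / 272000 m = 9.289e-04 mm/s.
R = 9.289e-04 × 3600 = 3.34 mm/hr.

R ≈ 3.34 mm/hr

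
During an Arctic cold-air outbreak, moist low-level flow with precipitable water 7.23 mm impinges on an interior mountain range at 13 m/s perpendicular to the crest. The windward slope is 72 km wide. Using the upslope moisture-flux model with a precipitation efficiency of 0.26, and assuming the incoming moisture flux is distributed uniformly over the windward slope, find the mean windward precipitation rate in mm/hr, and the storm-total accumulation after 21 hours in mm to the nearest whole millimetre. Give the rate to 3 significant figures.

Incoming column moisture flux per unit ridge length: F = V × PW = 13 × 7.23 = 93.99 mm·m/s.
Spread over the 72 km slope with efficiency ε = 0.26: R = ε·F/W = 0.26 × 93.99 / 72000 m = 3.394e-04 mm/s.
R = 3.394e-04 × 3600 = 1.22 mm/hr.
Over 21 h: total = 1.22 × 21 = 25.62 ≈ 26 mm.

R ≈ 1.22 mm/hr; total ≈ 26 mm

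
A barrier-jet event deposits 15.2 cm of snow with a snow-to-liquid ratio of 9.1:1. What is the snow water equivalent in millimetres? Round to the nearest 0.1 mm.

SWE = snow depth / ratio = 15.2 cm / 9.1 = 1.670 cm = 16.7 mm.

SWE ≈ 16.7 mm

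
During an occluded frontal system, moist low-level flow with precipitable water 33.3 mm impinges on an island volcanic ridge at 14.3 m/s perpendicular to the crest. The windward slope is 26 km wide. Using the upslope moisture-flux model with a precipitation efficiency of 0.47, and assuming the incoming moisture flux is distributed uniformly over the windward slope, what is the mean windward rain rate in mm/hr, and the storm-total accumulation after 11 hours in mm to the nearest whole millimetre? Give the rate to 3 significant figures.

Incoming column moisture flux per unit ridge length: F = V × PW = 14.3 × 33.3 = 476.19 mm·m/s.
Spread over the 26 km slope with efficiency ε = 0.47: R = ε·F/W = 0.47 × 476.19 / 26000 m = 8.608e-03 mm/s.
R = 8.608e-03 × 3600 = 31.0 mm/hr.
Over 11 h: total = 31.0 × 11 = 341 mm.

R ≈ 31.0 mm/hr; total ≈ 341 mm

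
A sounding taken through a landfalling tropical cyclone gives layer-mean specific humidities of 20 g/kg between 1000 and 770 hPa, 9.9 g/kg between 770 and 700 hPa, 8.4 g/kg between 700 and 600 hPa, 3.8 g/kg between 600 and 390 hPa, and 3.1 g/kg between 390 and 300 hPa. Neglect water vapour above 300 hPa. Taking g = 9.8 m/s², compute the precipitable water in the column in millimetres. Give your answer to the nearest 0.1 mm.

PW ≈ 73.6 mm

Precipitable water is the column-integrated vapour mass per unit area: PW = (1/g) Σ q̄ Δp, with q in kg/kg and Δp in Pa (1 kg/m² of water = 1 mm).
Layer 1000–770 hPa: Δp = 230 hPa = 23000 Pa, q̄ = 0.02 kg/kg → 0.02 × 23000 / 9.8 = 46.94 mm
Layer 770–700 hPa: Δp = 70 hPa = 7000 Pa, q̄ = 0.0099 kg/kg → 0.0099 × 7000 / 9.8 = 7.07 mm
Layer 700–600 hPa: Δp = 100 hPa = 10000 Pa, q̄ = 0.0084 kg/kg → 0.0084 × 10000 / 9.8 = 8.57 mm
Layer 600–390 hPa: Δp = 210 hPa = 21000 Pa, q̄ = 0.0038 kg/kg → 0.0038 × 21000 / 9.8 = 8.14 mm
Layer 390–300 hPa: Δp = 90 hPa = 9000 Pa, q̄ = 0.0031 kg/kg → 0.0031 × 9000 / 9.8 = 2.85 mm
PW = 46.94 + 7.07 + 8.57 + 8.14 + 2.85 = 73.57 ≈ 73.6 mm.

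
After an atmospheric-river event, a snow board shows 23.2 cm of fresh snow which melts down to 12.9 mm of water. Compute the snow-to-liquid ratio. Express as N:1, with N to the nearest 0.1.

Ratio = snow depth / SWE = 232 mm / 12.9 mm = 18.0, i.e. 18.0:1.

ratio ≈ 18.0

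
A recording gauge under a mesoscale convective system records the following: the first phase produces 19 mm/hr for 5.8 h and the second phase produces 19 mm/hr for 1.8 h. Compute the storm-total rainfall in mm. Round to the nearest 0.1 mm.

total ≈ 144.4 mm

Total = Σ Rᵢ Δtᵢ = 19 × 5.8 + 19 × 1.8
      = 110.2 + 34.2 = 144.4 mm.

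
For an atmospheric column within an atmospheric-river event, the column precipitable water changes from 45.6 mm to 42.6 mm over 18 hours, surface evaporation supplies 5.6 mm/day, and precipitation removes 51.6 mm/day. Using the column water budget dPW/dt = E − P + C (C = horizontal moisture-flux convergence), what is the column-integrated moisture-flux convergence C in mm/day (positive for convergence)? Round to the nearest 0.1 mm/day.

dPW/dt = (42.6 − 45.6) mm / (18/24 day) = -4.000 mm/day.
C = dPW/dt − E + P = (-4.000) − 5.6 + 51.6 = 42.0 mm/day.

C ≈ 42.0 mm/day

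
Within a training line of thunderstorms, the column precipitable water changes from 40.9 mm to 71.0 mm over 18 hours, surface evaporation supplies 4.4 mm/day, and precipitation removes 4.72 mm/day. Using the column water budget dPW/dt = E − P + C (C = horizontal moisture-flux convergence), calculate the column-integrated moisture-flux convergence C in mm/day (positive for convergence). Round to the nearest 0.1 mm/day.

dPW/dt = (71.0 − 40.9) mm / (18/24 day) = +40.133 mm/day.
C = dPW/dt − E + P = (+40.133) − 4.4 + 4.72 = 40.5 mm/day.

C ≈ 40.5 mm/day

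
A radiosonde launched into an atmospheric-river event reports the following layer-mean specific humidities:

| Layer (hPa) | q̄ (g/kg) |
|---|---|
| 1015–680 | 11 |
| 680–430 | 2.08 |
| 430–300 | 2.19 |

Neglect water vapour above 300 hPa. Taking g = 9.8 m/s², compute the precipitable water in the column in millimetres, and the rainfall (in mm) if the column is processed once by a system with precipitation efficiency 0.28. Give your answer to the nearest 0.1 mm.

Precipitable water is the column-integrated vapour mass per unit area: PW = (1/g) Σ q̄ Δp, with q in kg/kg and Δp in Pa (1 kg/m² of water = 1 mm).
Layer 1015–680 hPa: Δp = 335 hPa = 33500 Pa, q̄ = 0.011 kg/kg → 0.011 × 33500 / 9.8 = 37.60 mm
Layer 680–430 hPa: Δp = 250 hPa = 25000 Pa, q̄ = 0.00208 kg/kg → 0.00208 × 25000 / 9.8 = 5.31 mm
Layer 430–300 hPa: Δp = 130 hPa = 13000 Pa, q̄ = 0.00219 kg/kg → 0.00219 × 13000 / 9.8 = 2.91 mm
PW = 37.60 + 5.31 + 2.91 = 45.82 ≈ 45.8 mm.
Rainfall = ε × PW = 0.28 × 45.8 = 12.8 mm.

PW ≈ 45.8 mm; rainfall ≈ 12.8 mm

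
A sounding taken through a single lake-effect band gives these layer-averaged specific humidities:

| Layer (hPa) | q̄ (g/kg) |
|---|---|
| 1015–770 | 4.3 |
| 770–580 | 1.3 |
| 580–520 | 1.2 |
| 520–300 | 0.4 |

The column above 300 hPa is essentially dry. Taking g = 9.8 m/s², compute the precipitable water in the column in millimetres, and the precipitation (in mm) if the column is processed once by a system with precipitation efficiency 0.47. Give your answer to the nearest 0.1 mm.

Precipitable water is the column-integrated vapour mass per unit area: PW = (1/g) Σ q̄ Δp, with q in kg/kg and Δp in Pa (1 kg/m² of water = 1 mm).
Layer 1015–770 hPa: Δp = 245 hPa = 24500 Pa, q̄ = 0.0043 kg/kg → 0.0043 × 24500 / 9.8 = 10.75 mm
Layer 770–580 hPa: Δp = 190 hPa = 19000 Pa, q̄ = 0.0013 kg/kg → 0.0013 × 19000 / 9.8 = 2.52 mm
Layer 580–520 hPa: Δp = 60 hPa = 6000 Pa, q̄ = 0.0012 kg/kg → 0.0012 × 6000 / 9.8 = 0.73 mm
Layer 520–300 hPa: Δp = 220 hPa = 22000 Pa, q̄ = 0.0004 kg/kg → 0.0004 × 22000 / 9.8 = 0.90 mm
PW = 10.75 + 2.52 + 0.73 + 0.90 = 14.90 ≈ 14.9 mm.
Precipitation = ε × PW = 0.47 × 14.9 = 7.0 mm.

PW ≈ 14.9 mm; precipitation ≈ 7.0 mm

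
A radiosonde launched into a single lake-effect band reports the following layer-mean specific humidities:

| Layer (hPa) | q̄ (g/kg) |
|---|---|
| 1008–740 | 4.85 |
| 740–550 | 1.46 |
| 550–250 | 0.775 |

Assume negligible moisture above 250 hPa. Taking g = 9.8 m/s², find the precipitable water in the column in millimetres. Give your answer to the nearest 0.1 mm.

Precipitable water is the column-integrated vapour mass per unit area: PW = (1/g) Σ q̄ Δp, with q in kg/kg and Δp in Pa (1 kg/m² of water = 1 mm).
Layer 1008–740 hPa: Δp = 268 hPa = 26800 Pa, q̄ = 0.00485 kg/kg → 0.00485 × 26800 / 9.8 = 13.26 mm
Layer 740–550 hPa: Δp = 190 hPa = 19000 Pa, q̄ = 0.00146 kg/kg → 0.00146 × 19000 / 9.8 = 2.83 mm
Layer 550–250 hPa: Δp = 300 hPa = 30000 Pa, q̄ = 0.000775 kg/kg → 0.000775 × 30000 / 9.8 = 2.37 mm
PW = 13.26 + 2.83 + 2.37 = 18.46 ≈ 18.5 mm.

PW ≈ 18.5 mm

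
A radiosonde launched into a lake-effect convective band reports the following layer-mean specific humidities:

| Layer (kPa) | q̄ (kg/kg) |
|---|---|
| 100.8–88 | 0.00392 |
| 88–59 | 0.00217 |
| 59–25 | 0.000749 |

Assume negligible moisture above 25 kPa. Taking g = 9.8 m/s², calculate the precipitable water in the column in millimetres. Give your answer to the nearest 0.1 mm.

PW ≈ 14.1 mm

Precipitable water is the column-integrated vapour mass per unit area: PW = (1/g) Σ q̄ Δp, with q in kg/kg and Δp in Pa (1 kg/m² of water = 1 mm).
Layer 100.8–88 kPa: Δp = 128 hPa = 12800 Pa, q̄ = 0.00392 kg/kg → 0.00392 × 12800 / 9.8 = 5.12 mm
Layer 88–59 kPa: Δp = 290 hPa = 29000 Pa, q̄ = 0.00217 kg/kg → 0.00217 × 29000 / 9.8 = 6.42 mm
Layer 59–25 kPa: Δp = 340 hPa = 34000 Pa, q̄ = 0.000749 kg/kg → 0.000749 × 34000 / 9.8 = 2.60 mm
PW = 5.12 + 6.42 + 2.60 = 14.14 ≈ 14.1 mm.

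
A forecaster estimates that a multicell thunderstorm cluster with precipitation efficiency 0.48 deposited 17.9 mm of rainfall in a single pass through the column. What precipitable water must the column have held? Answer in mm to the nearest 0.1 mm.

PW ≈ 37.3 mm

PW = rainfall / ε = 17.9 / 0.48 = 37.3 mm.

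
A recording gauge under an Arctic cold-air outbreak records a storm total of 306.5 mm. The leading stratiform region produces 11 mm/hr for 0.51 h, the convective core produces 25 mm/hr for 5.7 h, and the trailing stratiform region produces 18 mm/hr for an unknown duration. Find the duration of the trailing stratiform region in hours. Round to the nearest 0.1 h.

duration ≈ 8.8 h

Known phases: 11 × 0.51 + 25 × 5.7 = 5.61 + 142.5 = 148.11 mm.
Remaining depth = 306.5 − 148.11 = 158.39 mm.
Duration = 158.39 / 18 = 8.8 h.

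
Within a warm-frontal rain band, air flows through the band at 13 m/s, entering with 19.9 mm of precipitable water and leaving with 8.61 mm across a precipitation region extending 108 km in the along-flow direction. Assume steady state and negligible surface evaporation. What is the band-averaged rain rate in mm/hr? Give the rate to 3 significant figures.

Column moisture flux per unit crosswind length is F = V × PW.
Inflow: F_in = 13 × 19.9 = 258.7 mm·m/s
Outflow: F_out = 13 × 8.61 = 111.93 mm·m/s
Steady-state rate R = (F_in − F_out)/L = (258.7 − 111.93) / 108000 m = 1.359e-03 mm/s.
R = 1.359e-03 × 3600 = 4.89 mm/hr.

R ≈ 4.89 mm/hr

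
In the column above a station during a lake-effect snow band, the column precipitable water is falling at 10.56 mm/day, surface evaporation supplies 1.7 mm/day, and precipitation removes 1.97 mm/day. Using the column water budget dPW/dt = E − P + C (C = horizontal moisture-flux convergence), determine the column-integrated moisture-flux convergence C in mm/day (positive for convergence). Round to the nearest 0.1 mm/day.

dPW/dt = -10.56 mm/day.
C = dPW/dt − E + P = (-10.56) − 1.7 + 1.97 = -10.3 mm/day.

C ≈ -10.3 mm/day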